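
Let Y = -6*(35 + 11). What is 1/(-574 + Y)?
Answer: -1/850 ≈ -0.0011765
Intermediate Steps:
Y = -276 (Y = -6*46 = -276)
1/(-574 + Y) = 1/(-574 - 276) = 1/(-850) = -1/850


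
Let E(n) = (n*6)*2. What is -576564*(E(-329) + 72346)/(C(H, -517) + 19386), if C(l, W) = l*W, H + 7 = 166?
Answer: 13145274824/20939 ≈ 6.2779e+5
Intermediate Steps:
H = 159 (H = -7 + 166 = 159)
E(n) = 12*n (E(n) = (6*n)*2 = 12*n)
C(l, W) = W*l
-576564*(E(-329) + 72346)/(C(H, -517) + 19386) = -576564*(12*(-329) + 72346)/(-517*159 + 19386) = -576564*(-3948 + 72346)/(-82203 + 19386) = -576564/((-62817/68398)) = -576564/((-62817*1/68398)) = -576564/(-62817/68398) = -576564*(-68398/62817) = 13145274824/20939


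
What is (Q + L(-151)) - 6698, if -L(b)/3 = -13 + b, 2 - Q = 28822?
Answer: -35026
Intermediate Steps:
Q = -28820 (Q = 2 - 1*28822 = 2 - 28822 = -28820)
L(b) = 39 - 3*b (L(b) = -3*(-13 + b) = 39 - 3*b)
(Q + L(-151)) - 6698 = (-28820 + (39 - 3*(-151))) - 6698 = (-28820 + (39 + 453)) - 6698 = (-28820 + 492) - 6698 = -28328 - 6698 = -35026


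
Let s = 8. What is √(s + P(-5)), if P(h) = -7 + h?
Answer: 2*I ≈ 2.0*I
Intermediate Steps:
√(s + P(-5)) = √(8 + (-7 - 5)) = √(8 - 12) = √(-4) = 2*I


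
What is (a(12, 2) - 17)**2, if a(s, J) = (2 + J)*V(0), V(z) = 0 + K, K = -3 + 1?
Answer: 625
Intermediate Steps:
K = -2
V(z) = -2 (V(z) = 0 - 2 = -2)
a(s, J) = -4 - 2*J (a(s, J) = (2 + J)*(-2) = -4 - 2*J)
(a(12, 2) - 17)**2 = ((-4 - 2*2) - 17)**2 = ((-4 - 4) - 17)**2 = (-8 - 17)**2 = (-25)**2 = 625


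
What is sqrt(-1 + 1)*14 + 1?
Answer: 1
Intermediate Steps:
sqrt(-1 + 1)*14 + 1 = sqrt(0)*14 + 1 = 0*14 + 1 = 0 + 1 = 1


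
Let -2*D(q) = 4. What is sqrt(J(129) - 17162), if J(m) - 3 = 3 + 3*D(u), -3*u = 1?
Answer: I*sqrt(17162) ≈ 131.0*I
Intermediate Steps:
u = -1/3 (u = -1/3*1 = -1/3 ≈ -0.33333)
D(q) = -2 (D(q) = -1/2*4 = -2)
J(m) = 0 (J(m) = 3 + (3 + 3*(-2)) = 3 + (3 - 6) = 3 - 3 = 0)
sqrt(J(129) - 17162) = sqrt(0 - 17162) = sqrt(-17162) = I*sqrt(17162)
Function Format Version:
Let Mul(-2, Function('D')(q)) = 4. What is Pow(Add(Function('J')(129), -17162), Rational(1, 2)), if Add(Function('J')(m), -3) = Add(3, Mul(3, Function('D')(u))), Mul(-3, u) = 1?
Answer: Mul(I, Pow(17162, Rational(1, 2))) ≈ Mul(131.00, I)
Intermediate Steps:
u = Rational(-1, 3) (u = Mul(Rational(-1, 3), 1) = Rational(-1, 3) ≈ -0.33333)
Function('D')(q) = -2 (Function('D')(q) = Mul(Rational(-1, 2), 4) = -2)
Function('J')(m) = 0 (Function('J')(m) = Add(3, Add(3, Mul(3, -2))) = Add(3, Add(3, -6)) = Add(3, -3) = 0)
Pow(Add(Function('J')(129), -17162), Rational(1, 2)) = Pow(Add(0, -17162), Rational(1, 2)) = Pow(-17162, Rational(1, 2)) = Mul(I, Pow(17162, Rational(1, 2)))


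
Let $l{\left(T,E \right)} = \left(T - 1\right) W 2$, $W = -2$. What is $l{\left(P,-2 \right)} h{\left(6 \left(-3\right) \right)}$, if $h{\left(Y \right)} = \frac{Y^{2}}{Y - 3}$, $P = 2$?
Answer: $\frac{432}{7} \approx 61.714$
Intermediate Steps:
$l{\left(T,E \right)} = 4 - 4 T$ ($l{\left(T,E \right)} = \left(T - 1\right) \left(-2\right) 2 = \left(-1 + T\right) \left(-2\right) 2 = \left(2 - 2 T\right) 2 = 4 - 4 T$)
$h{\left(Y \right)} = \frac{Y^{2}}{-3 + Y}$
$l{\left(P,-2 \right)} h{\left(6 \left(-3\right) \right)} = \left(4 - 8\right) \frac{\left(6 \left(-3\right)\right)^{2}}{-3 + 6 \left(-3\right)} = \left(4 - 8\right) \frac{\left(-18\right)^{2}}{-3 - 18} = - 4 \frac{324}{-21} = - 4 \cdot 324 \left(- \frac{1}{21}\right) = \left(-4\right) \left(- \frac{108}{7}\right) = \frac{432}{7}$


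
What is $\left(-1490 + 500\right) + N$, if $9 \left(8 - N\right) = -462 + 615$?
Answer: $-999$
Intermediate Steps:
$N = -9$ ($N = 8 - \frac{-462 + 615}{9} = 8 - 17 = -9$)
$\left(-1490 + 500\right) + N = \left(-1490 + 500\right) - 9 = -990 - 9 = -999$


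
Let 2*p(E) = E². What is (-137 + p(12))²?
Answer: 4225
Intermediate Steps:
p(E) = E²/2
(-137 + p(12))² = (-137 + (½)*12²)² = (-137 + (½)*144)² = (-137 + 72)² = (-65)² = 4225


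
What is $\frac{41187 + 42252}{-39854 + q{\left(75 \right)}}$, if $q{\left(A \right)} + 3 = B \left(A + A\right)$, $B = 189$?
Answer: $- \frac{83439}{11507} \approx -7.2512$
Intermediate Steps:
$q{\left(A \right)} = -3 + 378 A$ ($q{\left(A \right)} = -3 + 189 \left(A + A\right) = -3 + 189 \cdot 2 A = -3 + 378 A$)
$\frac{41187 + 42252}{-39854 + q{\left(75 \right)}} = \frac{41187 + 42252}{-39854 + \left(-3 + 378 \cdot 75\right)} = \frac{83439}{-39854 + \left(-3 + 28350\right)} = \frac{83439}{-39854 + 28347} = \frac{83439}{-11507} = 83439 \left(- \frac{1}{11507}\right) = - \frac{83439}{11507}$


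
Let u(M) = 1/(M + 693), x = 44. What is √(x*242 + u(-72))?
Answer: √456256221/207 ≈ 103.19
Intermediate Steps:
u(M) = 1/(693 + M)
√(x*242 + u(-72)) = √(44*242 + 1/(693 - 72)) = √(10648 + 1/621) = √(6612409/621) = √456256221/207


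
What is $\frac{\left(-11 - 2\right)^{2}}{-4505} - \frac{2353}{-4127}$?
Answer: $\frac{9902802}{18592135} \approx 0.53263$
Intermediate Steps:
$\frac{\left(-11 - 2\right)^{2}}{-4505} - \frac{2353}{-4127} = \left(-13\right)^{2} \left(- \frac{1}{4505}\right) - - \frac{2353}{4127} = 169 \left(- \frac{1}{4505}\right) + \frac{2353}{4127} = - \frac{169}{4505} + \frac{2353}{4127} = \frac{9902802}{18592135}$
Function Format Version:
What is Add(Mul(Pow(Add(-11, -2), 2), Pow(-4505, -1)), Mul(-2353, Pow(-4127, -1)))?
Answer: Rational(9902802, 18592135) ≈ 0.53263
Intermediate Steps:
Add(Mul(Pow(Add(-11, -2), 2), Pow(-4505, -1)), Mul(-2353, Pow(-4127, -1))) = Add(Mul(Pow(-13, 2), Rational(-1, 4505)), Mul(-2353, Rational(-1, 4127))) = Add(Mul(169, Rational(-1, 4505)), Rational(2353, 4127)) = Add(Rational(-169, 4505), Rational(2353, 4127)) = Rational(9902802, 18592135)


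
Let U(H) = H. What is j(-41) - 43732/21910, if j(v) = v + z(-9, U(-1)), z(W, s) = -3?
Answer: -503886/10955 ≈ -45.996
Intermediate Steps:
j(v) = -3 + v (j(v) = v - 3 = -3 + v)
j(-41) - 43732/21910 = (-3 - 41) - 43732/21910 = -44 - 43732*1/21910 = -44 - 21866/10955 = -503886/10955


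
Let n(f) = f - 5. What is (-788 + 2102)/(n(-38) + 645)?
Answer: 657/301 ≈ 2.1827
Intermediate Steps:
n(f) = -5 + f
(-788 + 2102)/(n(-38) + 645) = (-788 + 2102)/((-5 - 38) + 645) = 1314/(-43 + 645) = 1314/602 = 1314*(1/602) = 657/301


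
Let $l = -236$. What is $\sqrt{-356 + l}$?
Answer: $4 i \sqrt{37} \approx 24.331 i$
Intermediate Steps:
$\sqrt{-356 + l} = \sqrt{-356 - 236} = \sqrt{-592} = 4 i \sqrt{37}$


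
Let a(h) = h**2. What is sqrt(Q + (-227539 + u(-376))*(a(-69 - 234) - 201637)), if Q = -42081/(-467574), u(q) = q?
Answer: 3*sqrt(67561871672552857094)/155858 ≈ 1.5821e+5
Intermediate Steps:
Q = 14027/155858 (Q = -42081*(-1/467574) = 14027/155858 ≈ 0.089999)
sqrt(Q + (-227539 + u(-376))*(a(-69 - 234) - 201637)) = sqrt(14027/155858 + (-227539 - 376)*((-69 - 234)**2 - 201637)) = sqrt(14027/155858 - 227915*((-303)**2 - 201637)) = sqrt(14027/155858 - 227915*(91809 - 201637)) = sqrt(14027/155858 - 227915*(-109828)) = sqrt(14027/155858 + 25031448620) = sqrt(3901351519029987/155858) = 3*sqrt(67561871672552857094)/155858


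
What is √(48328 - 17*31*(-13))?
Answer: 3*√6131 ≈ 234.90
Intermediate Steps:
√(48328 - 17*31*(-13)) = √(48328 - 527*(-13)) = √(48328 + 6851) = √55179 = 3*√6131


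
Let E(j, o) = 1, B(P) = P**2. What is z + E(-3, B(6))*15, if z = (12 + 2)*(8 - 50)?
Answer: -573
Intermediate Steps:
z = -588 (z = 14*(-42) = -588)
z + E(-3, B(6))*15 = -588 + 1*15 = -588 + 15 = -573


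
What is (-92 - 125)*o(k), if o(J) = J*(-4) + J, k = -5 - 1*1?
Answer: -3906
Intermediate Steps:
k = -6 (k = -5 - 1 = -6)
o(J) = -3*J (o(J) = -4*J + J = -3*J)
(-92 - 125)*o(k) = (-92 - 125)*(-3*(-6)) = -217*18 = -3906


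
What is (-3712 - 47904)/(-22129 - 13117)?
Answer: 25808/17623 ≈ 1.4644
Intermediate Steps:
(-3712 - 47904)/(-22129 - 13117) = -51616/(-35246) = -51616*(-1/35246) = 25808/17623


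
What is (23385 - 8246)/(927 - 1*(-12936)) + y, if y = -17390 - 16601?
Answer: -471202094/13863 ≈ -33990.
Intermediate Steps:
y = -33991
(23385 - 8246)/(927 - 1*(-12936)) + y = (23385 - 8246)/(927 - 1*(-12936)) - 33991 = 15139/(927 + 12936) - 33991 = 15139/13863 - 33991 = -471202094/13863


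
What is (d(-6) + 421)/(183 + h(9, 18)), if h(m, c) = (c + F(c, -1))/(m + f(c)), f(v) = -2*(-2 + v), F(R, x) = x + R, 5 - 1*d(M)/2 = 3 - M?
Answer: 9499/4174 ≈ 2.2758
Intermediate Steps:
d(M) = 4 + 2*M (d(M) = 10 - 2*(3 - M) = 10 + (-6 + 2*M) = 4 + 2*M)
F(R, x) = R + x
f(v) = 4 - 2*v
h(m, c) = (-1 + 2*c)/(4 + m - 2*c) (h(m, c) = (c + (c - 1))/(m + (4 - 2*c)) = (c + (-1 + c))/(4 + m - 2*c) = (-1 + 2*c)/(4 + m - 2*c))
(d(-6) + 421)/(183 + h(9, 18)) = ((4 + 2*(-6)) + 421)/(183 + (-1 + 2*18)/(4 + 9 - 2*18)) = ((4 - 12) + 421)/(183 + (-1 + 36)/(4 + 9 - 36)) = (-8 + 421)/(183 + 35/(-23)) = 413/(183 - 1/23*35) = 413/(183 - 35/23) = 413/(4174/23) = 413*(23/4174) = 9499/4174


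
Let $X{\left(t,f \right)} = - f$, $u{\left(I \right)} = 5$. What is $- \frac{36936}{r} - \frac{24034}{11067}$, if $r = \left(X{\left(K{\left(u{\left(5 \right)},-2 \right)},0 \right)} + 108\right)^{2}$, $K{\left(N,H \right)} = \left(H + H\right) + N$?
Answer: $- \frac{118159}{22134} \approx -5.3383$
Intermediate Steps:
$K{\left(N,H \right)} = N + 2 H$ ($K{\left(N,H \right)} = 2 H + N = N + 2 H$)
$r = 11664$ ($r = \left(\left(-1\right) 0 + 108\right)^{2} = \left(0 + 108\right)^{2} = 108^{2} = 11664$)
$- \frac{36936}{r} - \frac{24034}{11067} = - \frac{36936}{11664} - \frac{24034}{11067} = \left(-36936\right) \frac{1}{11664} - \frac{24034}{11067} = - \frac{19}{6} - \frac{24034}{11067} = - \frac{118159}{22134}$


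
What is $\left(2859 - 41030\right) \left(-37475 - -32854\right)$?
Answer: $176388191$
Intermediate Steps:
$\left(2859 - 41030\right) \left(-37475 - -32854\right) = - 38171 \left(-37475 + 32854\right) = \left(-38171\right) \left(-4621\right) = 176388191$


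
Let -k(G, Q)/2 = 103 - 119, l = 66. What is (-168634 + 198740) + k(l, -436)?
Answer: 30138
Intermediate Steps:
k(G, Q) = 32 (k(G, Q) = -2*(103 - 119) = -2*(-16) = 32)
(-168634 + 198740) + k(l, -436) = (-168634 + 198740) + 32 = 30106 + 32 = 30138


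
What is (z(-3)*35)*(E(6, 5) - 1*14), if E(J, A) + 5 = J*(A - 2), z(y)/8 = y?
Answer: 840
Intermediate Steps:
z(y) = 8*y
E(J, A) = -5 + J*(-2 + A) (E(J, A) = -5 + J*(A - 2) = -5 + J*(-2 + A))
(z(-3)*35)*(E(6, 5) - 1*14) = ((8*(-3))*35)*((-5 - 2*6 + 5*6) - 1*14) = (-24*35)*((-5 - 12 + 30) - 14) = -840*(13 - 14) = -840*(-1) = 840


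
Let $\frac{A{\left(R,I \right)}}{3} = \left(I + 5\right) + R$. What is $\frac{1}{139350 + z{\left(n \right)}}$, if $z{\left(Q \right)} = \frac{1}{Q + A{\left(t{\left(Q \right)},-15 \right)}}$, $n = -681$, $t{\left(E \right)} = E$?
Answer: $\frac{2754}{383769899} \approx 7.1762 \cdot 10^{-6}$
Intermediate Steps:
$A{\left(R,I \right)} = 15 + 3 I + 3 R$ ($A{\left(R,I \right)} = 3 \left(\left(I + 5\right) + R\right) = 3 \left(\left(5 + I\right) + R\right) = 3 \left(5 + I + R\right) = 15 + 3 I + 3 R$)
$z{\left(Q \right)} = \frac{1}{-30 + 4 Q}$ ($z{\left(Q \right)} = \frac{1}{Q + \left(15 + 3 \left(-15\right) + 3 Q\right)} = \frac{1}{Q + \left(15 - 45 + 3 Q\right)} = \frac{1}{Q + \left(-30 + 3 Q\right)} = \frac{1}{-30 + 4 Q}$)
$\frac{1}{139350 + z{\left(n \right)}} = \frac{1}{139350 + \frac{1}{2 \left(-15 + 2 \left(-681\right)\right)}} = \frac{1}{139350 + \frac{1}{2 \left(-15 - 1362\right)}} = \frac{1}{139350 + \frac{1}{2 \left(-1377\right)}} = \frac{1}{139350 + \frac{1}{2} \left(- \frac{1}{1377}\right)} = \frac{1}{139350 - \frac{1}{2754}} = \frac{1}{\frac{383769899}{2754}} = \frac{2754}{383769899}$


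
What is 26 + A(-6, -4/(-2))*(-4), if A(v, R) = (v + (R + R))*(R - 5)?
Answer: 2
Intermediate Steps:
A(v, R) = (-5 + R)*(v + 2*R) (A(v, R) = (v + 2*R)*(-5 + R) = (-5 + R)*(v + 2*R))
26 + A(-6, -4/(-2))*(-4) = 26 + (-(-40)/(-2) - 5*(-6) + 2*(-4/(-2))² - 4/(-2)*(-6))*(-4) = 26 + (-(-40)*(-1)/2 + 30 + 2*(-4*(-½))² - 4*(-½)*(-6))*(-4) = 26 + (-10*2 + 30 + 2*2² + 2*(-6))*(-4) = 26 + (-20 + 30 + 2*4 - 12)*(-4) = 26 + (-20 + 30 + 8 - 12)*(-4) = 26 + 6*(-4) = 26 - 24 = 2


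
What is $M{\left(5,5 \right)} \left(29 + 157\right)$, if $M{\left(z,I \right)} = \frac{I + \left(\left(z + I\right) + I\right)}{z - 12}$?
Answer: $- \frac{3720}{7} \approx -531.43$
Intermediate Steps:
$M{\left(z,I \right)} = \frac{z + 3 I}{-12 + z}$ ($M{\left(z,I \right)} = \frac{I + \left(\left(I + z\right) + I\right)}{-12 + z} = \frac{I + \left(z + 2 I\right)}{-12 + z} = \frac{z + 3 I}{-12 + z}$)
$M{\left(5,5 \right)} \left(29 + 157\right) = \frac{5 + 3 \cdot 5}{-12 + 5} \left(29 + 157\right) = \frac{5 + 15}{-7} \cdot 186 = \left(- \frac{1}{7}\right) 20 \cdot 186 = \left(- \frac{20}{7}\right) 186 = - \frac{3720}{7}$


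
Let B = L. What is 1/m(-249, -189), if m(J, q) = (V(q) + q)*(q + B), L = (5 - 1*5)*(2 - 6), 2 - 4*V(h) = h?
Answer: 4/106785 ≈ 3.7458e-5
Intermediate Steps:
V(h) = 1/2 - h/4
L = 0 (L = (5 - 5)*(-4) = 0*(-4) = 0)
B = 0
m(J, q) = q*(1/2 + 3*q/4) (m(J, q) = ((1/2 - q/4) + q)*(q + 0) = (1/2 + 3*q/4)*q = q*(1/2 + 3*q/4))
1/m(-249, -189) = 1/((1/4)*(-189)*(2 + 3*(-189))) = 1/((1/4)*(-189)*(2 - 567)) = 1/((1/4)*(-189)*(-565)) = 1/(106785/4) = 4/106785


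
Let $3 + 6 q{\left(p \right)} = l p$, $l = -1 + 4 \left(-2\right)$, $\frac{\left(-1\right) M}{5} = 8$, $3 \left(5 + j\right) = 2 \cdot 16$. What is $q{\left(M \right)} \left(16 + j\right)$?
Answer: $\frac{7735}{6} \approx 1289.2$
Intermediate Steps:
$j = \frac{17}{3}$ ($j = -5 + \frac{2 \cdot 16}{3} = -5 + \frac{1}{3} \cdot 32 = -5 + \frac{32}{3} = \frac{17}{3} \approx 5.6667$)
$M = -40$ ($M = \left(-5\right) 8 = -40$)
$l = -9$ ($l = -1 - 8 = -9$)
$q{\left(p \right)} = - \frac{1}{2} - \frac{3 p}{2}$ ($q{\left(p \right)} = - \frac{1}{2} + \frac{\left(-9\right) p}{6} = - \frac{1}{2} - \frac{3 p}{2}$)
$q{\left(M \right)} \left(16 + j\right) = \left(- \frac{1}{2} - -60\right) \left(16 + \frac{17}{3}\right) = \left(- \frac{1}{2} + 60\right) \frac{65}{3} = \frac{119}{2} \cdot \frac{65}{3} = \frac{7735}{6}$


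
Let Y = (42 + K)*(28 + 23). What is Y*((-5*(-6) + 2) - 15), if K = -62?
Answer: -17340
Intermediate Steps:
Y = -1020 (Y = (42 - 62)*(28 + 23) = -20*51 = -1020)
Y*((-5*(-6) + 2) - 15) = -1020*((-5*(-6) + 2) - 15) = -1020*((30 + 2) - 15) = -1020*(32 - 15) = -1020*17 = -17340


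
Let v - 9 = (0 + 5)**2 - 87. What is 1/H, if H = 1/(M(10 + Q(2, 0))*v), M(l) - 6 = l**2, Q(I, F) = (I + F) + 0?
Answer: -7950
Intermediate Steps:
Q(I, F) = F + I (Q(I, F) = (F + I) + 0 = F + I)
M(l) = 6 + l**2
v = -53 (v = 9 + ((0 + 5)**2 - 87) = 9 + (5**2 - 87) = 9 + (25 - 87) = 9 - 62 = -53)
H = -1/7950 (H = 1/((6 + (10 + (0 + 2))**2)*(-53)) = 1/((6 + (10 + 2)**2)*(-53)) = 1/((6 + 12**2)*(-53)) = 1/((6 + 144)*(-53)) = 1/(150*(-53)) = 1/(-7950) = -1/7950 ≈ -0.00012579)
1/H = 1/(-1/7950) = -7950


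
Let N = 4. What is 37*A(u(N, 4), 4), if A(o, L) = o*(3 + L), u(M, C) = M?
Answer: 1036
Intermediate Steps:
37*A(u(N, 4), 4) = 37*(4*(3 + 4)) = 37*(4*7) = 37*28 = 1036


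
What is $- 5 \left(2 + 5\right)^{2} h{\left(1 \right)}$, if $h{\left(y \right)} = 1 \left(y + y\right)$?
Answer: $-490$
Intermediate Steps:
$h{\left(y \right)} = 2 y$ ($h{\left(y \right)} = 1 \cdot 2 y = 2 y$)
$- 5 \left(2 + 5\right)^{2} h{\left(1 \right)} = - 5 \left(2 + 5\right)^{2} \cdot 2 \cdot 1 = - 5 \cdot 7^{2} \cdot 2 = - 5 \cdot 49 \cdot 2 = \left(-5\right) 98 = -490$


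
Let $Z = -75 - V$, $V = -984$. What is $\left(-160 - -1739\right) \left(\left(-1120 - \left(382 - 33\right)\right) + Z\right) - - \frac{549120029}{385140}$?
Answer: $- \frac{340007073571}{385140} \approx -8.8281 \cdot 10^{5}$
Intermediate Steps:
$Z = 909$ ($Z = -75 - -984 = -75 + 984 = 909$)
$\left(-160 - -1739\right) \left(\left(-1120 - \left(382 - 33\right)\right) + Z\right) - - \frac{549120029}{385140} = \left(-160 - -1739\right) \left(\left(-1120 - \left(382 - 33\right)\right) + 909\right) - - \frac{549120029}{385140} = \left(-160 + 1739\right) \left(\left(-1120 - \left(382 - 33\right)\right) + 909\right) + \left(\left(\left(-529\right) \frac{1}{524} - \frac{164}{735}\right) + 1427\right) = 1579 \left(\left(-1120 - 349\right) + 909\right) + \left(\left(- \frac{529}{524} - \frac{164}{735}\right) + 1427\right) = 1579 \left(\left(-1120 - 349\right) + 909\right) + \left(- \frac{474751}{385140} + 1427\right) = 1579 \left(-1469 + 909\right) + \frac{549120029}{385140} = 1579 \left(-560\right) + \frac{549120029}{385140} = -884240 + \frac{549120029}{385140} = - \frac{340007073571}{385140}$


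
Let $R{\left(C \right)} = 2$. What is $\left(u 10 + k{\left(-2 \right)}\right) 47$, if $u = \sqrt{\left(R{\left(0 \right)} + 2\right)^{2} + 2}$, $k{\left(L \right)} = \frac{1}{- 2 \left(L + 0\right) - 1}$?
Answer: $\frac{47}{3} + 1410 \sqrt{2} \approx 2009.7$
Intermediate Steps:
$k{\left(L \right)} = \frac{1}{-1 - 2 L}$ ($k{\left(L \right)} = \frac{1}{- 2 L - 1} = \frac{1}{-1 - 2 L}$)
$u = 3 \sqrt{2}$ ($u = \sqrt{\left(2 + 2\right)^{2} + 2} = \sqrt{4^{2} + 2} = \sqrt{16 + 2} = \sqrt{18} = 3 \sqrt{2} \approx 4.2426$)
$\left(u 10 + k{\left(-2 \right)}\right) 47 = \left(3 \sqrt{2} \cdot 10 - \frac{1}{1 + 2 \left(-2\right)}\right) 47 = \left(30 \sqrt{2} - \frac{1}{1 - 4}\right) 47 = \left(30 \sqrt{2} - \frac{1}{-3}\right) 47 = \left(30 \sqrt{2} - - \frac{1}{3}\right) 47 = \left(30 \sqrt{2} + \frac{1}{3}\right) 47 = \left(\frac{1}{3} + 30 \sqrt{2}\right) 47 = \frac{47}{3} + 1410 \sqrt{2}$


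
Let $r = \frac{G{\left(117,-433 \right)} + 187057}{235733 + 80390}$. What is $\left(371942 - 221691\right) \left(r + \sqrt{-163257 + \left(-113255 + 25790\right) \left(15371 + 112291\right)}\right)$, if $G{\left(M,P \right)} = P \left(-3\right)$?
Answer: $\frac{28300677356}{316123} + 150251 i \sqrt{11166120087} \approx 89524.0 + 1.5877 \cdot 10^{10} i$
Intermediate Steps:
$G{\left(M,P \right)} = - 3 P$
$r = \frac{188356}{316123}$ ($r = \frac{\left(-3\right) \left(-433\right) + 187057}{235733 + 80390} = \frac{1299 + 187057}{316123} = 188356 \cdot \frac{1}{316123} = \frac{188356}{316123} \approx 0.59583$)
$\left(371942 - 221691\right) \left(r + \sqrt{-163257 + \left(-113255 + 25790\right) \left(15371 + 112291\right)}\right) = \left(371942 - 221691\right) \left(\frac{188356}{316123} + \sqrt{-163257 + \left(-113255 + 25790\right) \left(15371 + 112291\right)}\right) = 150251 \left(\frac{188356}{316123} + \sqrt{-163257 - 11165956830}\right) = 150251 \left(\frac{188356}{316123} + \sqrt{-11166120087}\right) = 150251 \left(\frac{188356}{316123} + i \sqrt{11166120087}\right) = \frac{28300677356}{316123} + 150251 i \sqrt{11166120087}$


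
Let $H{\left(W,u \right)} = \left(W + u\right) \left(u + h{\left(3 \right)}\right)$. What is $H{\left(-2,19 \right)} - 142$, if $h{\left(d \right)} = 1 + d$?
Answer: $249$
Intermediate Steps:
$H{\left(W,u \right)} = \left(4 + u\right) \left(W + u\right)$ ($H{\left(W,u \right)} = \left(W + u\right) \left(u + \left(1 + 3\right)\right) = \left(W + u\right) \left(u + 4\right) = \left(W + u\right) \left(4 + u\right) = \left(4 + u\right) \left(W + u\right)$)
$H{\left(-2,19 \right)} - 142 = \left(19^{2} + 4 \left(-2\right) + 4 \cdot 19 - 38\right) - 142 = \left(361 - 8 + 76 - 38\right) - 142 = 391 - 142 = 249$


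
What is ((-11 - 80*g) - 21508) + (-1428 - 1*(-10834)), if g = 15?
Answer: -13313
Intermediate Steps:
((-11 - 80*g) - 21508) + (-1428 - 1*(-10834)) = ((-11 - 80*15) - 21508) + (-1428 - 1*(-10834)) = ((-11 - 1200) - 21508) + (-1428 + 10834) = (-1211 - 21508) + 9406 = -22719 + 9406 = -13313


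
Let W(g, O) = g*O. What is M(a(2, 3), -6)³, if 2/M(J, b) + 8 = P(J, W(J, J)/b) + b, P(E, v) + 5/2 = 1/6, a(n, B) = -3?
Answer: -216/117649 ≈ -0.0018360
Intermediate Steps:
W(g, O) = O*g
P(E, v) = -7/3 (P(E, v) = -5/2 + 1/6 = -5/2 + ⅙ = -7/3)
M(J, b) = 2/(-31/3 + b) (M(J, b) = 2/(-8 + (-7/3 + b)) = 2/(-31/3 + b))
M(a(2, 3), -6)³ = (6/(-31 + 3*(-6)))³ = (6/(-31 - 18))³ = (6/(-49))³ = (6*(-1/49))³ = (-6/49)³ = -216/117649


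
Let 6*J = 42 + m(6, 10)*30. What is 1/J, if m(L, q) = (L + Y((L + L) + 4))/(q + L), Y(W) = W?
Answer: 8/111 ≈ 0.072072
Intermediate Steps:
m(L, q) = (4 + 3*L)/(L + q) (m(L, q) = (L + ((L + L) + 4))/(q + L) = (L + (2*L + 4))/(L + q) = (L + (4 + 2*L))/(L + q) = (4 + 3*L)/(L + q))
J = 111/8 (J = (42 + ((4 + 3*6)/(6 + 10))*30)/6 = (42 + ((4 + 18)/16)*30)/6 = (42 + ((1/16)*22)*30)/6 = (42 + (11/8)*30)/6 = (42 + 165/4)/6 = (1/6)*(333/4) = 111/8 ≈ 13.875)
1/J = 1/(111/8) = 8/111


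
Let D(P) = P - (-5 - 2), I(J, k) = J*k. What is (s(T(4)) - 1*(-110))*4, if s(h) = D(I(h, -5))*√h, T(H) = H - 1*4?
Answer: 440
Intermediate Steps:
T(H) = -4 + H (T(H) = H - 4 = -4 + H)
D(P) = 7 + P (D(P) = P - 1*(-7) = P + 7 = 7 + P)
s(h) = √h*(7 - 5*h) (s(h) = (7 + h*(-5))*√h = (7 - 5*h)*√h = √h*(7 - 5*h))
(s(T(4)) - 1*(-110))*4 = (√(-4 + 4)*(7 - 5*(-4 + 4)) - 1*(-110))*4 = (√0*(7 - 5*0) + 110)*4 = (0*(7 + 0) + 110)*4 = (0*7 + 110)*4 = (0 + 110)*4 = 110*4 = 440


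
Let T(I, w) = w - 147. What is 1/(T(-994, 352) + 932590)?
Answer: 1/932795 ≈ 1.0720e-6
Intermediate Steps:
T(I, w) = -147 + w
1/(T(-994, 352) + 932590) = 1/((-147 + 352) + 932590) = 1/(205 + 932590) = 1/932795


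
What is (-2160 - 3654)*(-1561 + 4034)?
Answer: -14378022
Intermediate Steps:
(-2160 - 3654)*(-1561 + 4034) = -5814*2473 = -14378022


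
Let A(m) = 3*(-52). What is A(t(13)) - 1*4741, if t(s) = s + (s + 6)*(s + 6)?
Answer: -4897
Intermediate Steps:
t(s) = s + (6 + s)² (t(s) = s + (6 + s)*(6 + s) = s + (6 + s)²)
A(m) = -156
A(t(13)) - 1*4741 = -156 - 1*4741 = -156 - 4741 = -4897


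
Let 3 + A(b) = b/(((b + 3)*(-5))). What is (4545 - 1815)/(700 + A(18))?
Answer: 95550/24389 ≈ 3.9178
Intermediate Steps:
A(b) = -3 + b/(-15 - 5*b) (A(b) = -3 + b/(((b + 3)*(-5))) = -3 + b/(((3 + b)*(-5))) = -3 + b/(-15 - 5*b))
(4545 - 1815)/(700 + A(18)) = (4545 - 1815)/(700 + (-45 - 16*18)/(5*(3 + 18))) = 2730/(700 + (⅕)*(-45 - 288)/21) = 2730/(700 + (⅕)*(1/21)*(-333)) = 2730/(700 - 111/35) = 2730/(24389/35) = 2730*(35/24389) = 95550/24389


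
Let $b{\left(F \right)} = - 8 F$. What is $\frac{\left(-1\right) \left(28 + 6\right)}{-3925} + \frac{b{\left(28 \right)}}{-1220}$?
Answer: $\frac{46034}{239425} \approx 0.19227$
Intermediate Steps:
$\frac{\left(-1\right) \left(28 + 6\right)}{-3925} + \frac{b{\left(28 \right)}}{-1220} = \frac{\left(-1\right) \left(28 + 6\right)}{-3925} + \frac{\left(-8\right) 28}{-1220} = \left(-1\right) 34 \left(- \frac{1}{3925}\right) - - \frac{56}{305} = \left(-34\right) \left(- \frac{1}{3925}\right) + \frac{56}{305} = \frac{34}{3925} + \frac{56}{305} = \frac{46034}{239425}$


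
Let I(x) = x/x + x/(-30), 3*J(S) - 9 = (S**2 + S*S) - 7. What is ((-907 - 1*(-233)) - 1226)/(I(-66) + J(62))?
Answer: -14250/19249 ≈ -0.74030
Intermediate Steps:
J(S) = 2/3 + 2*S**2/3 (J(S) = 3 + ((S**2 + S*S) - 7)/3 = 3 + ((S**2 + S**2) - 7)/3 = 3 + (2*S**2 - 7)/3 = 3 + (-7 + 2*S**2)/3 = 3 + (-7/3 + 2*S**2/3) = 2/3 + 2*S**2/3)
I(x) = 1 - x/30 (I(x) = 1 + x*(-1/30) = 1 - x/30)
((-907 - 1*(-233)) - 1226)/(I(-66) + J(62)) = ((-907 - 1*(-233)) - 1226)/((1 - 1/30*(-66)) + (2/3 + (2/3)*62**2)) = ((-907 + 233) - 1226)/((1 + 11/5) + (2/3 + (2/3)*3844)) = (-674 - 1226)/(16/5 + (2/3 + 7688/3)) = -1900/(16/5 + 7690/3) = -1900/38498/15 = -1900*15/38498 = -14250/19249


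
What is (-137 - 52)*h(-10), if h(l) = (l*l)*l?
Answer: 189000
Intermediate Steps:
h(l) = l³ (h(l) = l²*l = l³)
(-137 - 52)*h(-10) = (-137 - 52)*(-10)³ = -189*(-1000) = 189000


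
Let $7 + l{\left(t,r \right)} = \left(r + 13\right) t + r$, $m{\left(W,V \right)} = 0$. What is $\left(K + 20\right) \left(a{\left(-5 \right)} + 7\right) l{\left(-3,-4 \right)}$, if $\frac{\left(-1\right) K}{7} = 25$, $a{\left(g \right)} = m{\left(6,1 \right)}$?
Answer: $41230$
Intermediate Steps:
$a{\left(g \right)} = 0$
$K = -175$ ($K = \left(-7\right) 25 = -175$)
$l{\left(t,r \right)} = -7 + r + t \left(13 + r\right)$ ($l{\left(t,r \right)} = -7 + \left(\left(r + 13\right) t + r\right) = -7 + \left(\left(13 + r\right) t + r\right) = -7 + \left(t \left(13 + r\right) + r\right) = -7 + \left(r + t \left(13 + r\right)\right) = -7 + r + t \left(13 + r\right)$)
$\left(K + 20\right) \left(a{\left(-5 \right)} + 7\right) l{\left(-3,-4 \right)} = \left(-175 + 20\right) \left(0 + 7\right) \left(-7 - 4 + 13 \left(-3\right) - -12\right) = \left(-155\right) 7 \left(-7 - 4 - 39 + 12\right) = \left(-1085\right) \left(-38\right) = 41230$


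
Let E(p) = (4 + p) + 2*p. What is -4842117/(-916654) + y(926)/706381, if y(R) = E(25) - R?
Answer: 3419603042639/647506969174 ≈ 5.2812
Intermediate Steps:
E(p) = 4 + 3*p
y(R) = 79 - R (y(R) = (4 + 3*25) - R = (4 + 75) - R = 79 - R)
-4842117/(-916654) + y(926)/706381 = -4842117/(-916654) + (79 - 1*926)/706381 = -4842117*(-1/916654) + (79 - 926)*(1/706381) = 4842117/916654 - 847*1/706381 = 4842117/916654 - 847/706381 = 3419603042639/647506969174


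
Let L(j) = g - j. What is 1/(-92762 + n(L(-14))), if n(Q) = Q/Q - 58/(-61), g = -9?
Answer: -61/5658363 ≈ -1.0780e-5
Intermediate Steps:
L(j) = -9 - j
n(Q) = 119/61 (n(Q) = 1 - 58*(-1/61) = 1 + 58/61 = 119/61)
1/(-92762 + n(L(-14))) = 1/(-92762 + 119/61) = 1/(-5658363/61) = -61/5658363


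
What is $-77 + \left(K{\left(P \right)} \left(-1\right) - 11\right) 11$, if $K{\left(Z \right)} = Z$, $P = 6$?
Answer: $-264$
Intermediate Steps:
$-77 + \left(K{\left(P \right)} \left(-1\right) - 11\right) 11 = -77 + \left(6 \left(-1\right) - 11\right) 11 = -77 + \left(-6 - 11\right) 11 = -77 - 187 = -264$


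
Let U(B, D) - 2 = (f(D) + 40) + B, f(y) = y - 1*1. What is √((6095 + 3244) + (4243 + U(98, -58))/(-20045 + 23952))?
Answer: √142573450879/3907 ≈ 96.644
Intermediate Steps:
f(y) = -1 + y (f(y) = y - 1 = -1 + y)
U(B, D) = 41 + B + D (U(B, D) = 2 + (((-1 + D) + 40) + B) = 2 + ((39 + D) + B) = 2 + (39 + B + D) = 41 + B + D)
√((6095 + 3244) + (4243 + U(98, -58))/(-20045 + 23952)) = √((6095 + 3244) + (4243 + (41 + 98 - 58))/(-20045 + 23952)) = √(9339 + (4243 + 81)/3907) = √(9339 + 4324*(1/3907)) = √(9339 + 4324/3907) = √(36491797/3907) = √142573450879/3907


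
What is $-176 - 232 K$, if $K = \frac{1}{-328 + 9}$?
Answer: $- \frac{1928}{11} \approx -175.27$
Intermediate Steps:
$K = - \frac{1}{319}$ ($K = \frac{1}{-319} = - \frac{1}{319} \approx -0.0031348$)
$-176 - 232 K = -176 - - \frac{8}{11} = -176 + \frac{8}{11} = - \frac{1928}{11}$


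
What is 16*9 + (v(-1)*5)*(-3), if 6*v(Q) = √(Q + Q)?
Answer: 144 - 5*I*√2/2 ≈ 144.0 - 3.5355*I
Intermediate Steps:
v(Q) = √2*√Q/6 (v(Q) = √(Q + Q)/6 = √(2*Q)/6 = (√2*√Q)/6 = √2*√Q/6)
16*9 + (v(-1)*5)*(-3) = 16*9 + ((√2*√(-1)/6)*5)*(-3) = 144 + ((√2*I/6)*5)*(-3) = 144 + ((I*√2/6)*5)*(-3) = 144 + (5*I*√2/6)*(-3) = 144 - 5*I*√2/2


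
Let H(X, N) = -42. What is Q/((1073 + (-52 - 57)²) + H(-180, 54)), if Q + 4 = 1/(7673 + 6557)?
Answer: -18973/61245920 ≈ -0.00030978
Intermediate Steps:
Q = -56919/14230 (Q = -4 + 1/(7673 + 6557) = -4 + 1/14230 = -56919/14230 ≈ -3.9999)
Q/((1073 + (-52 - 57)²) + H(-180, 54)) = -56919/(14230*((1073 + (-52 - 57)²) - 42)) = -56919/(14230*((1073 + (-109)²) - 42)) = -56919/(14230*((1073 + 11881) - 42)) = -56919/(14230*(12954 - 42)) = -56919/14230/12912 = -56919/14230*1/12912 = -18973/61245920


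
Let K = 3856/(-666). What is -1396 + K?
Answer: -466796/333 ≈ -1401.8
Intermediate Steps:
K = -1928/333 (K = 3856*(-1/666) = -1928/333 ≈ -5.7898)
-1396 + K = -1396 - 1928/333 = -466796/333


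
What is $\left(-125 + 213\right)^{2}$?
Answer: $7744$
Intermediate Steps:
$\left(-125 + 213\right)^{2} = 88^{2} = 7744$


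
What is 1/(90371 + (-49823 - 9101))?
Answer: 1/31447 ≈ 3.1800e-5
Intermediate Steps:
1/(90371 + (-49823 - 9101)) = 1/(90371 - 58924) = 1/31447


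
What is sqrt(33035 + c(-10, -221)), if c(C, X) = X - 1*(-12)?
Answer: sqrt(32826) ≈ 181.18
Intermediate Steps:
c(C, X) = 12 + X (c(C, X) = X + 12 = 12 + X)
sqrt(33035 + c(-10, -221)) = sqrt(33035 + (12 - 221)) = sqrt(33035 - 209) = sqrt(32826)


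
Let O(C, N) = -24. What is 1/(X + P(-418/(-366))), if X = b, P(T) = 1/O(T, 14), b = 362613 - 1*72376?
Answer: 24/6965687 ≈ 3.4455e-6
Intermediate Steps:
b = 290237 (b = 362613 - 72376 = 290237)
P(T) = -1/24 (P(T) = 1/(-24) = -1/24)
X = 290237
1/(X + P(-418/(-366))) = 1/(290237 - 1/24) = 1/(6965687/24) = 24/6965687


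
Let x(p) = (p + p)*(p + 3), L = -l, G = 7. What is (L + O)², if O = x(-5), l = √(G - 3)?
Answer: 324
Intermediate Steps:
l = 2 (l = √(7 - 3) = √4 = 2)
L = -2 (L = -1*2 = -2)
x(p) = 2*p*(3 + p) (x(p) = (2*p)*(3 + p) = 2*p*(3 + p))
O = 20 (O = 2*(-5)*(3 - 5) = 2*(-5)*(-2) = 20)
(L + O)² = (-2 + 20)² = 18² = 324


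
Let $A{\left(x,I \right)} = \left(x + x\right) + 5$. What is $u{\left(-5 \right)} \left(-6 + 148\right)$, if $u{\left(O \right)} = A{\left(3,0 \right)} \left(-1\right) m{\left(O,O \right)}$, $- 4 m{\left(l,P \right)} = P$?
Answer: $- \frac{3905}{2} \approx -1952.5$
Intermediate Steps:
$A{\left(x,I \right)} = 5 + 2 x$ ($A{\left(x,I \right)} = 2 x + 5 = 5 + 2 x$)
$m{\left(l,P \right)} = - \frac{P}{4}$
$u{\left(O \right)} = \frac{11 O}{4}$ ($u{\left(O \right)} = \left(5 + 2 \cdot 3\right) \left(-1\right) \left(- \frac{O}{4}\right) = \left(5 + 6\right) \left(-1\right) \left(- \frac{O}{4}\right) = 11 \left(-1\right) \left(- \frac{O}{4}\right) = - 11 \left(- \frac{O}{4}\right) = \frac{11 O}{4}$)
$u{\left(-5 \right)} \left(-6 + 148\right) = \frac{11}{4} \left(-5\right) \left(-6 + 148\right) = \left(- \frac{55}{4}\right) 142 = - \frac{3905}{2}$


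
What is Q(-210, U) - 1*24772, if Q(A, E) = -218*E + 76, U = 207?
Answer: -69822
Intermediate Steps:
Q(A, E) = 76 - 218*E
Q(-210, U) - 1*24772 = (76 - 218*207) - 1*24772 = (76 - 45126) - 24772 = -45050 - 24772 = -69822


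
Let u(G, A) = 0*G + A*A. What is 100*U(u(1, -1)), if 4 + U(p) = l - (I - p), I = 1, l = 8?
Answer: 400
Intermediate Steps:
u(G, A) = A**2 (u(G, A) = 0 + A**2 = A**2)
U(p) = 3 + p (U(p) = -4 + (8 - (1 - p)) = -4 + (8 + (-1 + p)) = -4 + (7 + p) = 3 + p)
100*U(u(1, -1)) = 100*(3 + (-1)**2) = 100*(3 + 1) = 100*4 = 400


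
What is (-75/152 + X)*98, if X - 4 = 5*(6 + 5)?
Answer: 435757/76 ≈ 5733.6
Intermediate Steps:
X = 59 (X = 4 + 5*(6 + 5) = 4 + 5*11 = 4 + 55 = 59)
(-75/152 + X)*98 = (-75/152 + 59)*98 = (8893/152)*98 = 435757/76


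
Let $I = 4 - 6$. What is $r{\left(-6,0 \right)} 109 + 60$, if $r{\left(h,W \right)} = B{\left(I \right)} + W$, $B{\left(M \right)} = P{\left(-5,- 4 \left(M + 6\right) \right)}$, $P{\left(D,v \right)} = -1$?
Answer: $-49$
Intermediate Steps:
$I = -2$ ($I = 4 - 6 = -2$)
$B{\left(M \right)} = -1$
$r{\left(h,W \right)} = -1 + W$
$r{\left(-6,0 \right)} 109 + 60 = \left(-1 + 0\right) 109 + 60 = \left(-1\right) 109 + 60 = -109 + 60 = -49$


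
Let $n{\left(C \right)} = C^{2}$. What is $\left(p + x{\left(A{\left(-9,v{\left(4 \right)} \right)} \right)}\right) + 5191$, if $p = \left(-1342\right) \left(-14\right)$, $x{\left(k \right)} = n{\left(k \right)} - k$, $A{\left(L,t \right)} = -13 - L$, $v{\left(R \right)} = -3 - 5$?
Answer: $23999$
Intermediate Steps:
$v{\left(R \right)} = -8$ ($v{\left(R \right)} = -3 - 5 = -8$)
$x{\left(k \right)} = k^{2} - k$
$p = 18788$
$\left(p + x{\left(A{\left(-9,v{\left(4 \right)} \right)} \right)}\right) + 5191 = \left(18788 + \left(-13 - -9\right) \left(-1 - 4\right)\right) + 5191 = \left(18788 + \left(-13 + 9\right) \left(-1 + \left(-13 + 9\right)\right)\right) + 5191 = \left(18788 - 4 \left(-1 - 4\right)\right) + 5191 = \left(18788 - -20\right) + 5191 = \left(18788 + 20\right) + 5191 = 18808 + 5191 = 23999$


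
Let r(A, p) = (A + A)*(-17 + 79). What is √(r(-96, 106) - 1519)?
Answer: I*√13423 ≈ 115.86*I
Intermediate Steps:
r(A, p) = 124*A (r(A, p) = (2*A)*62 = 124*A)
√(r(-96, 106) - 1519) = √(124*(-96) - 1519) = √(-11904 - 1519) = √(-13423) = I*√13423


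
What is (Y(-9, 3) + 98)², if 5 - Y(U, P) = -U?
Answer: 8836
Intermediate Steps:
Y(U, P) = 5 + U (Y(U, P) = 5 - (-1)*U = 5 + U)
(Y(-9, 3) + 98)² = ((5 - 9) + 98)² = (-4 + 98)² = 94² = 8836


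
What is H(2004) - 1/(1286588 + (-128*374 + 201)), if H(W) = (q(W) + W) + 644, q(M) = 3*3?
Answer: 3291802468/1238917 ≈ 2657.0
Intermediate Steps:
q(M) = 9
H(W) = 653 + W (H(W) = (9 + W) + 644 = 653 + W)
H(2004) - 1/(1286588 + (-128*374 + 201)) = (653 + 2004) - 1/(1286588 + (-128*374 + 201)) = 2657 - 1/(1286588 + (-47872 + 201)) = 2657 - 1/(1286588 - 47671) = 2657 - 1/1238917 = 3291802468/1238917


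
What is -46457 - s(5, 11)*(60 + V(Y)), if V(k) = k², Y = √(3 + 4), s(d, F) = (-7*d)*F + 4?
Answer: -20930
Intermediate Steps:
s(d, F) = 4 - 7*F*d (s(d, F) = -7*F*d + 4 = 4 - 7*F*d)
Y = √7 ≈ 2.6458
-46457 - s(5, 11)*(60 + V(Y)) = -46457 - (4 - 7*11*5)*(60 + (√7)²) = -46457 - (4 - 385)*(60 + 7) = -46457 - (-381)*67 = -46457 - 1*(-25527) = -46457 + 25527 = -20930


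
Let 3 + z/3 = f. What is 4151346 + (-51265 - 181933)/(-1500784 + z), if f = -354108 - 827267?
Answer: 10471600196413/2522459 ≈ 4.1513e+6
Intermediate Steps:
f = -1181375
z = -3544134 (z = -9 + 3*(-1181375) = -9 - 3544125 = -3544134)
4151346 + (-51265 - 181933)/(-1500784 + z) = 4151346 + (-51265 - 181933)/(-1500784 - 3544134) = 4151346 - 233198/(-5044918) = 4151346 - 233198*(-1/5044918) = 4151346 + 116599/2522459 = 10471600196413/2522459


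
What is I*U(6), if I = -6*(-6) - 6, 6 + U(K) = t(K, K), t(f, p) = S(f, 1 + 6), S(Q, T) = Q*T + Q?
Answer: 1260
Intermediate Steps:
S(Q, T) = Q + Q*T
t(f, p) = 8*f (t(f, p) = f*(1 + (1 + 6)) = f*(1 + 7) = f*8 = 8*f)
U(K) = -6 + 8*K
I = 30 (I = 36 - 6 = 30)
I*U(6) = 30*(-6 + 8*6) = 30*(-6 + 48) = 30*42 = 1260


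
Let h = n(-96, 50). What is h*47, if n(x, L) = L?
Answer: 2350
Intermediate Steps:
h = 50
h*47 = 50*47 = 2350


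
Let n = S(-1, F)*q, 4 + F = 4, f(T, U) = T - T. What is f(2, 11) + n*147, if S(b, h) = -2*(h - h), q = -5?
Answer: 0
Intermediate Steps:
f(T, U) = 0
F = 0 (F = -4 + 4 = 0)
S(b, h) = 0 (S(b, h) = -2*0 = 0)
n = 0 (n = 0*(-5) = 0)
f(2, 11) + n*147 = 0 + 0*147 = 0 + 0 = 0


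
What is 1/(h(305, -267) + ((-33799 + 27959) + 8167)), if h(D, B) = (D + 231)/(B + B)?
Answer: 267/621041 ≈ 0.00042992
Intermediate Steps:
h(D, B) = (231 + D)/(2*B) (h(D, B) = (231 + D)/((2*B)) = (231 + D)*(1/(2*B)) = (231 + D)/(2*B))
1/(h(305, -267) + ((-33799 + 27959) + 8167)) = 1/((½)*(231 + 305)/(-267) + ((-33799 + 27959) + 8167)) = 1/((½)*(-1/267)*536 + (-5840 + 8167)) = 1/(-268/267 + 2327) = 1/(621041/267) = 267/621041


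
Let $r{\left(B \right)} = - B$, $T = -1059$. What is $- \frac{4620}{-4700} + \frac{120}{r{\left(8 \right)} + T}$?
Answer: $\frac{218277}{250745} \approx 0.87051$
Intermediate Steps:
$- \frac{4620}{-4700} + \frac{120}{r{\left(8 \right)} + T} = - \frac{4620}{-4700} + \frac{120}{\left(-1\right) 8 - 1059} = \left(-4620\right) \left(- \frac{1}{4700}\right) + \frac{120}{-8 - 1059} = \frac{231}{235} + \frac{120}{-1067} = \frac{231}{235} + 120 \left(- \frac{1}{1067}\right) = \frac{231}{235} - \frac{120}{1067} = \frac{218277}{250745}$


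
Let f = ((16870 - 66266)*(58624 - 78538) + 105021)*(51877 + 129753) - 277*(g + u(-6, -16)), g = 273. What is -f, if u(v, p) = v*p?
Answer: -178683410050737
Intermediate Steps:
u(v, p) = p*v
f = 178683410050737 (f = ((16870 - 66266)*(58624 - 78538) + 105021)*(51877 + 129753) - 277*(273 - 16*(-6)) = (-49396*(-19914) + 105021)*181630 - 277*(273 + 96) = (983671944 + 105021)*181630 - 277*369 = 983776965*181630 - 102213 = 178683410152950 - 102213 = 178683410050737)
-f = -1*178683410050737 = -178683410050737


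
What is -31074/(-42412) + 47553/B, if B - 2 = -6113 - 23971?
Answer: -135256221/159479723 ≈ -0.84811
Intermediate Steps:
B = -30082 (B = 2 + (-6113 - 23971) = 2 - 30084 = -30082)
-31074/(-42412) + 47553/B = -31074/(-42412) + 47553/(-30082) = -31074*(-1/42412) + 47553*(-1/30082) = 15537/21206 - 47553/30082 = -135256221/159479723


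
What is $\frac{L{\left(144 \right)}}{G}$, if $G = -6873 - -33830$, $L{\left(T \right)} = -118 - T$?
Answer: $- \frac{262}{26957} \approx -0.0097192$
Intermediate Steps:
$G = 26957$ ($G = -6873 + 33830 = 26957$)
$\frac{L{\left(144 \right)}}{G} = \frac{-118 - 144}{26957} = \left(-118 - 144\right) \frac{1}{26957} = \left(-262\right) \frac{1}{26957} = - \frac{262}{26957}$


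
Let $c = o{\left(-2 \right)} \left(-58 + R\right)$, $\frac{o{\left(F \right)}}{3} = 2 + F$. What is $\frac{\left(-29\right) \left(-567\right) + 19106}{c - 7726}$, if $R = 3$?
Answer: $- \frac{35549}{7726} \approx -4.6012$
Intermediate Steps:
$o{\left(F \right)} = 6 + 3 F$ ($o{\left(F \right)} = 3 \left(2 + F\right) = 6 + 3 F$)
$c = 0$ ($c = \left(6 + 3 \left(-2\right)\right) \left(-58 + 3\right) = \left(6 - 6\right) \left(-55\right) = 0 \left(-55\right) = 0$)
$\frac{\left(-29\right) \left(-567\right) + 19106}{c - 7726} = \frac{\left(-29\right) \left(-567\right) + 19106}{0 - 7726} = \frac{16443 + 19106}{-7726} = 35549 \left(- \frac{1}{7726}\right) = - \frac{35549}{7726}$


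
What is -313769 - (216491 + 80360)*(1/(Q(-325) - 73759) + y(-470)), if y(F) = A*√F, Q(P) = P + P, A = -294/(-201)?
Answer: -23346940670/74409 - 29091398*I*√470/67 ≈ -3.1377e+5 - 9.4132e+6*I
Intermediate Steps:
A = 98/67 (A = -294*(-1/201) = 98/67 ≈ 1.4627)
Q(P) = 2*P
y(F) = 98*√F/67
-313769 - (216491 + 80360)*(1/(Q(-325) - 73759) + y(-470)) = -313769 - (216491 + 80360)*(1/(2*(-325) - 73759) + 98*√(-470)/67) = -313769 - 296851*(1/(-650 - 73759) + 98*(I*√470)/67) = -313769 - 296851*(1/(-74409) + 98*I*√470/67) = -313769 - 296851*(-1/74409 + 98*I*√470/67) = -313769 - (-296851/74409 + 29091398*I*√470/67) = -313769 + (296851/74409 - 29091398*I*√470/67) = -23346940670/74409 - 29091398*I*√470/67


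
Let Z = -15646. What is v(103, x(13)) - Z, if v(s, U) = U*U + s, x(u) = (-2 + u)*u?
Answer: 36198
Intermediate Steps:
x(u) = u*(-2 + u)
v(s, U) = s + U**2 (v(s, U) = U**2 + s = s + U**2)
v(103, x(13)) - Z = (103 + (13*(-2 + 13))**2) - 1*(-15646) = (103 + (13*11)**2) + 15646 = (103 + 143**2) + 15646 = (103 + 20449) + 15646 = 20552 + 15646 = 36198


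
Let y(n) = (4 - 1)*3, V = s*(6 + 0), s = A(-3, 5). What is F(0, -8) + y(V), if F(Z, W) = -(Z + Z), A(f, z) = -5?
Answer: 9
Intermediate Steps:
s = -5
V = -30 (V = -5*(6 + 0) = -5*6 = -30)
F(Z, W) = -2*Z
y(n) = 9 (y(n) = 3*3 = 9)
F(0, -8) + y(V) = -2*0 + 9 = 0 + 9 = 9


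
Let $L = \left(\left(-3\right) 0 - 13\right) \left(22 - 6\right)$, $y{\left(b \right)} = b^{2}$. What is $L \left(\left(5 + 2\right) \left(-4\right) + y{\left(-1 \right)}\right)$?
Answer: $5616$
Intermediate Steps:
$L = -208$ ($L = \left(0 - 13\right) 16 = \left(-13\right) 16 = -208$)
$L \left(\left(5 + 2\right) \left(-4\right) + y{\left(-1 \right)}\right) = - 208 \left(\left(5 + 2\right) \left(-4\right) + \left(-1\right)^{2}\right) = - 208 \left(7 \left(-4\right) + 1\right) = - 208 \left(-28 + 1\right) = \left(-208\right) \left(-27\right) = 5616$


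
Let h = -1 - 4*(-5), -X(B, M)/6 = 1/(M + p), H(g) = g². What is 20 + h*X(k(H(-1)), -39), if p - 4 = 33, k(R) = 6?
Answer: 77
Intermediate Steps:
p = 37 (p = 4 + 33 = 37)
X(B, M) = -6/(37 + M) (X(B, M) = -6/(M + 37) = -6/(37 + M))
h = 19 (h = -1 + 20 = 19)
20 + h*X(k(H(-1)), -39) = 20 + 19*(-6/(37 - 39)) = 20 + 19*(-6/(-2)) = 20 + 19*(-6*(-½)) = 20 + 19*3 = 20 + 57 = 77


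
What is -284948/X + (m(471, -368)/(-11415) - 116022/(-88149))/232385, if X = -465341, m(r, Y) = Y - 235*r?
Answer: 22211580537768888169/36270326203062239325 ≈ 0.61239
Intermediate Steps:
-284948/X + (m(471, -368)/(-11415) - 116022/(-88149))/232385 = -284948/(-465341) + ((-368 - 235*471)/(-11415) - 116022/(-88149))/232385 = -284948*(-1/465341) + ((-368 - 110685)*(-1/11415) - 116022*(-1/88149))*(1/232385) = 284948/465341 + (-111053*(-1/11415) + 38674/29383)*(1/232385) = 284948/465341 + (111053/11415 + 38674/29383)*(1/232385) = 284948/465341 + (3704534009/335406945)*(1/232385) = 284948/465341 + 3704534009/77943542913825 = 22211580537768888169/36270326203062239325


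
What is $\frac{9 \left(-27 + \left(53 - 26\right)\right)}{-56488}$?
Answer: $0$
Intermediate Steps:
$\frac{9 \left(-27 + \left(53 - 26\right)\right)}{-56488} = 9 \left(-27 + \left(53 - 26\right)\right) \left(- \frac{1}{56488}\right) = 9 \left(-27 + 27\right) \left(- \frac{1}{56488}\right) = 9 \cdot 0 \left(- \frac{1}{56488}\right) = 0 \left(- \frac{1}{56488}\right) = 0$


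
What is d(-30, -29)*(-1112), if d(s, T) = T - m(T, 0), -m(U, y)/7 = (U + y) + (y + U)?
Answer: 483720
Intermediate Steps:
m(U, y) = -14*U - 14*y (m(U, y) = -7*((U + y) + (y + U)) = -7*((U + y) + (U + y)) = -7*(2*U + 2*y) = -14*U - 14*y)
d(s, T) = 15*T (d(s, T) = T - (-14*T - 14*0) = T - (-14*T + 0) = T - (-14)*T = T + 14*T = 15*T)
d(-30, -29)*(-1112) = (15*(-29))*(-1112) = -435*(-1112) = 483720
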